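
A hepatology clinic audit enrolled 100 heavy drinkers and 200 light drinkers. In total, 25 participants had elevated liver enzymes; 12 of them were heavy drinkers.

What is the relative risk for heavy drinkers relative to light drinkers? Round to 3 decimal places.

RR: 1.846

heavy drinkers without the outcome: 100 − 12 = 88
light drinkers with the outcome: 25 − 12 = 13
light drinkers without the outcome: 200 − 13 = 187
risk, heavy drinkers = 12/100 = 0.1200
risk, light drinkers = 13/200 = 0.0650
RR = 0.1200 / 0.0650 = 1.846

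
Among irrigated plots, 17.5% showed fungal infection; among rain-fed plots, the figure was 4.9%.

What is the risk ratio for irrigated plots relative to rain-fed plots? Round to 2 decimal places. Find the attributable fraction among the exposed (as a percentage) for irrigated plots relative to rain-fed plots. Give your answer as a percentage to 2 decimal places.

RR = 0.17500 / 0.04900 = 3.57
AR% = (0.17500 − 0.04900) / 0.17500 = 0.7200 → 72.00%

RR = 3.57; AR% = 72.00%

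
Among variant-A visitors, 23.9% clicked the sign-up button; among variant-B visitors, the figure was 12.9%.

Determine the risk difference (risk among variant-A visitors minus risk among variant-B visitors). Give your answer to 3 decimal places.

risk difference = 0.2390 − 0.1290 = 0.110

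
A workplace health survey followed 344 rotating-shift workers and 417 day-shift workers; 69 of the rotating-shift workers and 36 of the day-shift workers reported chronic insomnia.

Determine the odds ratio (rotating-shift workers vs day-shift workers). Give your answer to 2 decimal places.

2.66

odds, rotating-shift workers = 69/275 = 0.2509
odds, day-shift workers = 36/381 = 0.0945
OR = 0.2509 / 0.0945 = 2.66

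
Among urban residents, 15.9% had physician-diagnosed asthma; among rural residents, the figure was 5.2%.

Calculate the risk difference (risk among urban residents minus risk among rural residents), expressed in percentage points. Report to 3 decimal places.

risk difference = 0.1590 − 0.0520 = 0.1070 → 10.700 percentage points

10.700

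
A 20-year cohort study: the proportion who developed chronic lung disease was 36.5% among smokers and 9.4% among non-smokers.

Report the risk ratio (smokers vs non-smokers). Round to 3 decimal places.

RR = 0.3650 / 0.0940 = 3.883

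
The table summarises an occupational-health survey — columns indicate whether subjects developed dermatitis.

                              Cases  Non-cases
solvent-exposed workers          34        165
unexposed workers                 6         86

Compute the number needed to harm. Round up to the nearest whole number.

NNH: 10

risk, solvent-exposed workers = 34/199 = 0.170854
risk, unexposed workers = 6/92 = 0.065217
absolute risk difference = 0.105637
1 / 0.105637 = 9.466 → round up → 10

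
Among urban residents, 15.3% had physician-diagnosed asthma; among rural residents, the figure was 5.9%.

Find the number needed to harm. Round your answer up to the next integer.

absolute risk difference = 0.094000
1 / 0.094000 = 10.638 → round up → 11

NNH: 11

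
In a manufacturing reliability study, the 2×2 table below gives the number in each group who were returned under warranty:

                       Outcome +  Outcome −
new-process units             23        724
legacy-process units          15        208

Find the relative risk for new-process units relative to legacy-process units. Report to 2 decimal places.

RR: 0.46

risk, new-process units = 23/747 = 0.03079
risk, legacy-process units = 15/223 = 0.06726
RR = 0.03079 / 0.06726 = 0.46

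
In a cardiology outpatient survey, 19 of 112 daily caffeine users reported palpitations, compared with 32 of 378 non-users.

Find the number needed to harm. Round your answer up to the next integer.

NNH ≈ 12

risk, daily caffeine users = 19/112 = 0.169643
risk, non-users = 32/378 = 0.084656
absolute risk difference = 0.084987
1 / 0.084987 = 11.767 → round up → 12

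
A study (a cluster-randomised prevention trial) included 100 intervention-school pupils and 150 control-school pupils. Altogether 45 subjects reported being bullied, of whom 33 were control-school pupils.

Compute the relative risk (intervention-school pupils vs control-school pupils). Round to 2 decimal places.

RR = 0.55

intervention-school pupils with the outcome: 45 − 33 = 12
intervention-school pupils without the outcome: 100 − 12 = 88
control-school pupils without the outcome: 150 − 33 = 117
risk, intervention-school pupils = 12/100 = 0.1200
risk, control-school pupils = 33/150 = 0.2200
RR = 0.1200 / 0.2200 = 0.55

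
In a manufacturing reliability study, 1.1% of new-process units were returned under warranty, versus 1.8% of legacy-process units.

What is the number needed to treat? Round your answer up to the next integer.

absolute risk difference = 0.007000
1 / 0.007000 = 142.857 → round up → 143

NNT ≈ 143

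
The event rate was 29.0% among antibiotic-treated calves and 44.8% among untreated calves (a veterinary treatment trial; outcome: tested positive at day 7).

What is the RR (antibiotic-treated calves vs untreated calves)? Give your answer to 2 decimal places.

RR = 0.2900 / 0.4480 = 0.65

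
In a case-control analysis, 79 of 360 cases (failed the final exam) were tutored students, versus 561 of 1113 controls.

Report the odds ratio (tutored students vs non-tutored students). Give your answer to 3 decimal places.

OR = (79 × 552) / (561 × 281) = 43608/157641 ≈ 0.277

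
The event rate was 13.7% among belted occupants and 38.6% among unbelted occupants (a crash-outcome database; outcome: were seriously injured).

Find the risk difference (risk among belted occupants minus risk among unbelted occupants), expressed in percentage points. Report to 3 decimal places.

-24.900

risk difference = 0.1370 − 0.3860 = -0.2490 → -24.900 percentage points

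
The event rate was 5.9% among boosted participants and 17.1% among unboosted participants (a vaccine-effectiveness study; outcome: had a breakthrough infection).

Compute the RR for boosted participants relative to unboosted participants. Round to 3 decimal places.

RR = 0.0590 / 0.1710 = 0.345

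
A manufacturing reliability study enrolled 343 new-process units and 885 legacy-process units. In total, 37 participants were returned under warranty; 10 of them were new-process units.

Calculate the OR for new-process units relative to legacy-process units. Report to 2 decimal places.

0.95

new-process units without the outcome: 343 − 10 = 333
legacy-process units with the outcome: 37 − 10 = 27
legacy-process units without the outcome: 885 − 27 = 858
OR = (10 × 858) / (333 × 27) = 8580/8991 ≈ 0.95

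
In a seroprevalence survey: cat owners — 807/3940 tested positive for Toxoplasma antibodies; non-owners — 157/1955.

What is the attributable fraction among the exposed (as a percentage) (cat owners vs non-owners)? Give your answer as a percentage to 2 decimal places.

60.79%

risk, cat owners = 807/3940 = 0.2048
risk, non-owners = 157/1955 = 0.0803
AR% = (0.2048 − 0.0803) / 0.2048 = 0.6079 → 60.79%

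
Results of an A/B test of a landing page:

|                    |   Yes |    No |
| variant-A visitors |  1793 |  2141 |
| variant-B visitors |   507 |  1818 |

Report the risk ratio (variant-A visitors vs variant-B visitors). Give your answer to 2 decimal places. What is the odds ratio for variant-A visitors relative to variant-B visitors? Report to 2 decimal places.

risk, variant-A visitors = 1793/3934 = 0.4558
risk, variant-B visitors = 507/2325 = 0.2181
RR = 0.4558 / 0.2181 = 2.09
OR = (1793 × 1818) / (2141 × 507) = 3259674/1085487 ≈ 3.00

RR = 2.09; OR = 3.00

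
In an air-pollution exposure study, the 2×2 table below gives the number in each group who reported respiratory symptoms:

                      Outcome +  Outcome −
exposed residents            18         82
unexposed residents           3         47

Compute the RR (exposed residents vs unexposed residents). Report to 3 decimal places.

RR: 3.000

risk, exposed residents = 18/100 = 0.1800
risk, unexposed residents = 3/50 = 0.0600
RR = 0.1800 / 0.0600 = 3.000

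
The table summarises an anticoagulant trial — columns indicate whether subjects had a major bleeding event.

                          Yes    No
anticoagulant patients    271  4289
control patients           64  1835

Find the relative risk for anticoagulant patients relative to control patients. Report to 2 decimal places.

risk, anticoagulant patients = 271/4560 = 0.05943
risk, control patients = 64/1899 = 0.03370
RR = 0.05943 / 0.03370 = 1.76

1.76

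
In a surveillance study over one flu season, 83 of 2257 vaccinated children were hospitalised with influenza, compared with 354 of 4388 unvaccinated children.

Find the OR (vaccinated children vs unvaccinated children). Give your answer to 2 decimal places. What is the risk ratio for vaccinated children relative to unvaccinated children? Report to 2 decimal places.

OR = 0.44; RR = 0.46

OR = (83 × 4034) / (2174 × 354) = 334822/769596 ≈ 0.44
risk, vaccinated children = 83/2257 = 0.03677
risk, unvaccinated children = 354/4388 = 0.08067
RR = 0.03677 / 0.08067 = 0.46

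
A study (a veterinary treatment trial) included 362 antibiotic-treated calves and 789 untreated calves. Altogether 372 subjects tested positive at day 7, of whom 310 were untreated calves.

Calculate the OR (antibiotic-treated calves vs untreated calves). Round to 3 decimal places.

antibiotic-treated calves with the outcome: 372 − 310 = 62
antibiotic-treated calves without the outcome: 362 − 62 = 300
untreated calves without the outcome: 789 − 310 = 479
odds, antibiotic-treated calves = 62/300 = 0.2067
odds, untreated calves = 310/479 = 0.6472
OR = 0.2067 / 0.6472 = 0.319

0.319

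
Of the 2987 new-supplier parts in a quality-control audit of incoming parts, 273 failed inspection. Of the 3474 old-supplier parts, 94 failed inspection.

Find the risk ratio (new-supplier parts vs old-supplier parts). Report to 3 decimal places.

RR ≈ 3.378

risk, new-supplier parts = 273/2987 = 0.09140
risk, old-supplier parts = 94/3474 = 0.02706
RR = 0.09140 / 0.02706 = 3.378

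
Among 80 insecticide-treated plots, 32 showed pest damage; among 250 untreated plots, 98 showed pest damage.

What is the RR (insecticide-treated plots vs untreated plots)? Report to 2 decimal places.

1.02

risk, insecticide-treated plots = 32/80 = 0.4000
risk, untreated plots = 98/250 = 0.3920
RR = 0.4000 / 0.3920 = 1.02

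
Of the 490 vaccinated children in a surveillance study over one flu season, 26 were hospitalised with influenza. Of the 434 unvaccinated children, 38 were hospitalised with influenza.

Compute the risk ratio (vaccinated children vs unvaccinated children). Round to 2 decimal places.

risk, vaccinated children = 26/490 = 0.0531
risk, unvaccinated children = 38/434 = 0.0876
RR = 0.0531 / 0.0876 = 0.61

0.61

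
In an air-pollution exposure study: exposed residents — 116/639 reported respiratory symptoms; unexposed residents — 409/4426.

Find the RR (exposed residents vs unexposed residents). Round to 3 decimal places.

risk, exposed residents = 116/639 = 0.1815
risk, unexposed residents = 409/4426 = 0.0924
RR = 0.1815 / 0.0924 = 1.964

1.964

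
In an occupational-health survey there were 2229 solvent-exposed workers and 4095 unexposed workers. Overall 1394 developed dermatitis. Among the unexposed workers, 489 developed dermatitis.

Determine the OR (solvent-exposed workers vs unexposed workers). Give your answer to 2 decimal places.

5.04

solvent-exposed workers with the outcome: 1394 − 489 = 905
solvent-exposed workers without the outcome: 2229 − 905 = 1324
unexposed workers without the outcome: 4095 − 489 = 3606
OR = (905 × 3606) / (1324 × 489) = 3263430/647436 ≈ 5.04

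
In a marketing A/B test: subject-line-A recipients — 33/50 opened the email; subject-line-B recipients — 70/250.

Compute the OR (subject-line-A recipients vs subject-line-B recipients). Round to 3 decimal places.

OR = (33 × 180) / (17 × 70) = 5940/1190 ≈ 4.992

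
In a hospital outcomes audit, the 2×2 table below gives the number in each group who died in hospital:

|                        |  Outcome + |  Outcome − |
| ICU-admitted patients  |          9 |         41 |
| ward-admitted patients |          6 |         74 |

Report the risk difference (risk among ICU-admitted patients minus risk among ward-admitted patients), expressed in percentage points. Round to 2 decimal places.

RD: 10.50

risk, ICU-admitted patients = 9/50 = 0.1800
risk, ward-admitted patients = 6/80 = 0.0750
risk difference = 0.1800 − 0.0750 = 0.1050 → 10.50 percentage points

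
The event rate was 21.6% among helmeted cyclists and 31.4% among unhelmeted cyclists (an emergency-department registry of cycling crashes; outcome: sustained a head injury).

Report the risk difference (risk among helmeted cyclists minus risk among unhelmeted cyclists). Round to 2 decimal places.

risk difference = 0.2160 − 0.3140 = -0.10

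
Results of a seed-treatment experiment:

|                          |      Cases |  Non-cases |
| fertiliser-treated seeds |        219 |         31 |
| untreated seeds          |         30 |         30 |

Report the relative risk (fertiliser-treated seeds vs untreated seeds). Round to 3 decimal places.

risk, fertiliser-treated seeds = 219/250 = 0.8760
risk, untreated seeds = 30/60 = 0.5000
RR = 0.8760 / 0.5000 = 1.752

1.752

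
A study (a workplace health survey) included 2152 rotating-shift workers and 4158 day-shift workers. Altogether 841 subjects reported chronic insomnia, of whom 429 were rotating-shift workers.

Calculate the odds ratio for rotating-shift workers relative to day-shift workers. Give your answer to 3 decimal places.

2.264

rotating-shift workers without the outcome: 2152 − 429 = 1723
day-shift workers with the outcome: 841 − 429 = 412
day-shift workers without the outcome: 4158 − 412 = 3746
OR = (429 × 3746) / (1723 × 412) = 1607034/709876 ≈ 2.264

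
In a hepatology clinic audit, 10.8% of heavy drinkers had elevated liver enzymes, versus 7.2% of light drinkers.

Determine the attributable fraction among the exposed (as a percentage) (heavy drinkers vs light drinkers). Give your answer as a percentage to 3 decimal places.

AR% = (0.1080 − 0.0720) / 0.1080 = 0.3333 → 33.333%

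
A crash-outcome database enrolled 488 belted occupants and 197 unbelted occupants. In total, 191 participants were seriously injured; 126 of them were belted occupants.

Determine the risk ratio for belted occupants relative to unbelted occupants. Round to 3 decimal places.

0.783

belted occupants without the outcome: 488 − 126 = 362
unbelted occupants with the outcome: 191 − 126 = 65
unbelted occupants without the outcome: 197 − 65 = 132
risk, belted occupants = 126/488 = 0.2582
risk, unbelted occupants = 65/197 = 0.3299
RR = 0.2582 / 0.3299 = 0.783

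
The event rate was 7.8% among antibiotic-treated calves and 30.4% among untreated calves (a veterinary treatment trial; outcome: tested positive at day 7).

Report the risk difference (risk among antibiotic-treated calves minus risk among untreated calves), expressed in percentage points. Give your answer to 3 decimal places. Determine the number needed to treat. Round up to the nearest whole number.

RD = -22.600; NNT = 5

risk difference = 0.0780 − 0.3040 = -0.2260 → -22.600 percentage points
absolute risk difference = 0.226000
1 / 0.226000 = 4.425 → round up → 5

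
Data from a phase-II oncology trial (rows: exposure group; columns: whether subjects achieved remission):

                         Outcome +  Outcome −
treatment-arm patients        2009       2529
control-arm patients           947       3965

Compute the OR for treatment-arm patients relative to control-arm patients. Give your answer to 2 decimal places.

OR = (2009 × 3965) / (2529 × 947) = 7965685/2394963 ≈ 3.33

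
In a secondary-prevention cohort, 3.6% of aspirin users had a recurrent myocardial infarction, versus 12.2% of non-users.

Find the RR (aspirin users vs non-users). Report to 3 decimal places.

RR = 0.03600 / 0.12200 = 0.295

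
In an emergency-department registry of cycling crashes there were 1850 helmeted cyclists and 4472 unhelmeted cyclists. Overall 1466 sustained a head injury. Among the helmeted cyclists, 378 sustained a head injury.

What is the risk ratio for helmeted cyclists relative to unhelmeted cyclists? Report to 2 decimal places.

0.84

helmeted cyclists without the outcome: 1850 − 378 = 1472
unhelmeted cyclists with the outcome: 1466 − 378 = 1088
unhelmeted cyclists without the outcome: 4472 − 1088 = 3384
risk, helmeted cyclists = 378/1850 = 0.2043
risk, unhelmeted cyclists = 1088/4472 = 0.2433
RR = 0.2043 / 0.2433 = 0.84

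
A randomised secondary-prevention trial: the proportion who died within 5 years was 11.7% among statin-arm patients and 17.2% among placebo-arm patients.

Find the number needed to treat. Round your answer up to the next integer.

NNT = 19

absolute risk difference = 0.055000
1 / 0.055000 = 18.182 → round up → 19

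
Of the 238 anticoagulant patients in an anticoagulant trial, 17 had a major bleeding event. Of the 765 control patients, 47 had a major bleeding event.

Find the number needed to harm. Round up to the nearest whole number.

risk, anticoagulant patients = 17/238 = 0.071429
risk, control patients = 47/765 = 0.061438
absolute risk difference = 0.009991
1 / 0.009991 = 100.090 → round up → 101

101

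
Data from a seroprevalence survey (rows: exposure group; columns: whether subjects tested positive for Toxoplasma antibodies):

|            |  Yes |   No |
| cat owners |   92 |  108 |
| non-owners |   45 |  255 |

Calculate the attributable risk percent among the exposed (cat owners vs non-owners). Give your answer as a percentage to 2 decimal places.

AR%: 67.39%

risk, cat owners = 92/200 = 0.4600
risk, non-owners = 45/300 = 0.1500
AR% = (0.4600 − 0.1500) / 0.4600 = 0.6739 → 67.39%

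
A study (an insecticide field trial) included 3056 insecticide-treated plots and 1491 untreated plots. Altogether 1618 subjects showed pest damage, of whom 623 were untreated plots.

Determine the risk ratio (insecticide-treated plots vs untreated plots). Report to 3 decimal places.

RR = 0.779

insecticide-treated plots with the outcome: 1618 − 623 = 995
insecticide-treated plots without the outcome: 3056 − 995 = 2061
untreated plots without the outcome: 1491 − 623 = 868
risk, insecticide-treated plots = 995/3056 = 0.3256
risk, untreated plots = 623/1491 = 0.4178
RR = 0.3256 / 0.4178 = 0.779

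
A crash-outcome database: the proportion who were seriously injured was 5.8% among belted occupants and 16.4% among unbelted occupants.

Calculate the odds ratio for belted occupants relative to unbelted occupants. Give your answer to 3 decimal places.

odds, belted occupants = 0.0580/0.9420 = 0.0616
odds, unbelted occupants = 0.1640/0.8360 = 0.1962
OR = 0.0616 / 0.1962 = 0.314

0.314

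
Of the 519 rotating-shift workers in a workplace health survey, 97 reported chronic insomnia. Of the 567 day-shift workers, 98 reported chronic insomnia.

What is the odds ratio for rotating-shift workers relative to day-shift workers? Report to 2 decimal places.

OR = (97 × 469) / (422 × 98) = 45493/41356 ≈ 1.10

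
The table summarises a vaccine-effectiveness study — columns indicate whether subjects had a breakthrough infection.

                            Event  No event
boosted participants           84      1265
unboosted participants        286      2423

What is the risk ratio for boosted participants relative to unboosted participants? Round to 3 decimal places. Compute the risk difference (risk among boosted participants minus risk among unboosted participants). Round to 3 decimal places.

risk, boosted participants = 84/1349 = 0.0623
risk, unboosted participants = 286/2709 = 0.1056
RR = 0.0623 / 0.1056 = 0.590
risk difference = 0.0623 − 0.1056 = -0.043

RR = 0.590; RD = -0.043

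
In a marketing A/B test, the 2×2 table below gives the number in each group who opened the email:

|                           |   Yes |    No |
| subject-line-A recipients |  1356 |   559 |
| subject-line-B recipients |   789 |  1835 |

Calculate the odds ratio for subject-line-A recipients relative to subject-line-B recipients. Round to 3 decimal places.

OR = (1356 × 1835) / (559 × 789) = 2488260/441051 ≈ 5.642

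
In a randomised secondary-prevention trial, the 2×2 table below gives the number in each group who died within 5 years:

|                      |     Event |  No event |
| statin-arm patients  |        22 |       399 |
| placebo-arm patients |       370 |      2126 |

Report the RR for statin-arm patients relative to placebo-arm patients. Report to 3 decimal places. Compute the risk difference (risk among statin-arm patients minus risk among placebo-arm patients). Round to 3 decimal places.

risk, statin-arm patients = 22/421 = 0.0523
risk, placebo-arm patients = 370/2496 = 0.1482
RR = 0.0523 / 0.1482 = 0.353
risk difference = 0.0523 − 0.1482 = -0.096

RR = 0.353; RD = -0.096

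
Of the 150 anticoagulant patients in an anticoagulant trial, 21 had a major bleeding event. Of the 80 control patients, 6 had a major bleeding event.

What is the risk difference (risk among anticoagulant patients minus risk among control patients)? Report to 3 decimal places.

0.065

risk, anticoagulant patients = 21/150 = 0.1400
risk, control patients = 6/80 = 0.0750
risk difference = 0.1400 − 0.0750 = 0.065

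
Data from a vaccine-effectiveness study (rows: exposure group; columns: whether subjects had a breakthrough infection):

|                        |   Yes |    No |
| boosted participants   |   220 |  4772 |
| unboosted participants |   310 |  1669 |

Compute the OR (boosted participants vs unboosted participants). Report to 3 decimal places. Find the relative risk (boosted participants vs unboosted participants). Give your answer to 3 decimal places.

OR = 0.248; RR = 0.281

odds, boosted participants = 220/4772 = 0.04610
odds, unboosted participants = 310/1669 = 0.18574
OR = 0.04610 / 0.18574 = 0.248
risk, boosted participants = 220/4992 = 0.04407
risk, unboosted participants = 310/1979 = 0.15664
RR = 0.04407 / 0.15664 = 0.281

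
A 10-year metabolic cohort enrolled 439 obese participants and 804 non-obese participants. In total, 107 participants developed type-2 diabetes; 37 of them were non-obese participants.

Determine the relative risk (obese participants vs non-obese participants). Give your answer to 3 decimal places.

obese participants with the outcome: 107 − 37 = 70
obese participants without the outcome: 439 − 70 = 369
non-obese participants without the outcome: 804 − 37 = 767
risk, obese participants = 70/439 = 0.15945
risk, non-obese participants = 37/804 = 0.04602
RR = 0.15945 / 0.04602 = 3.465

3.465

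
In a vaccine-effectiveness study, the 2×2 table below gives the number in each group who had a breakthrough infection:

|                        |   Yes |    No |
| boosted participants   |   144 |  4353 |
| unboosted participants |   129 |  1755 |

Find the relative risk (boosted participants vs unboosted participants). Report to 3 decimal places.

risk, boosted participants = 144/4497 = 0.03202
risk, unboosted participants = 129/1884 = 0.06847
RR = 0.03202 / 0.06847 = 0.468

0.468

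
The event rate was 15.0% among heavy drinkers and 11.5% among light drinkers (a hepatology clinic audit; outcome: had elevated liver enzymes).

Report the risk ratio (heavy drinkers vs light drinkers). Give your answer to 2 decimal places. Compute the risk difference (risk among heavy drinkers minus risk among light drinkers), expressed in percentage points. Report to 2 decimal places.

RR = 0.1500 / 0.1150 = 1.30
risk difference = 0.1500 − 0.1150 = 0.0350 → 3.50 percentage points

RR = 1.30; RD = 3.50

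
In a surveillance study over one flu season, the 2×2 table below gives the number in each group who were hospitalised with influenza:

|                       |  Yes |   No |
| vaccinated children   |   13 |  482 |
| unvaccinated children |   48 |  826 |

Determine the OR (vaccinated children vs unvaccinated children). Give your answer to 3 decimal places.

OR = (13 × 826) / (482 × 48) = 10738/23136 ≈ 0.464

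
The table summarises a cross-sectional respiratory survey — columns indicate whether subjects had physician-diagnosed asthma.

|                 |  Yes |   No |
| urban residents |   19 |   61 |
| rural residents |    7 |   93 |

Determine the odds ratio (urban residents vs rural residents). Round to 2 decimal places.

odds, urban residents = 19/61 = 0.3115
odds, rural residents = 7/93 = 0.0753
OR = 0.3115 / 0.0753 = 4.14

4.14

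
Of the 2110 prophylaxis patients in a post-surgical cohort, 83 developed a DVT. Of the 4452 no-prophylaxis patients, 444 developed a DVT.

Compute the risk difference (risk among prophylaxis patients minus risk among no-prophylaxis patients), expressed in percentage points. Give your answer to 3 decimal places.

risk, prophylaxis patients = 83/2110 = 0.03934
risk, no-prophylaxis patients = 444/4452 = 0.09973
risk difference = 0.03934 − 0.09973 = -0.06039 → -6.039 percentage points

RD = -6.039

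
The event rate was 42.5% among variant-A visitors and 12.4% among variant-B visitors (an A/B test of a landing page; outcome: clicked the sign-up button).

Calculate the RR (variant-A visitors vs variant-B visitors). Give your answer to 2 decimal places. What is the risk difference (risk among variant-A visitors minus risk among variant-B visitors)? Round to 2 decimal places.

RR = 3.43; RD = 0.30

RR = 0.4250 / 0.1240 = 3.43
risk difference = 0.4250 − 0.1240 = 0.30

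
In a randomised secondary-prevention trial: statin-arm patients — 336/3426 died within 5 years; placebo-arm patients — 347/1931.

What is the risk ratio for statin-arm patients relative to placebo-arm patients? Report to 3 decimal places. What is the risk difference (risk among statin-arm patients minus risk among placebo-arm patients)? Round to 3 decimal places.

risk, statin-arm patients = 336/3426 = 0.0981
risk, placebo-arm patients = 347/1931 = 0.1797
RR = 0.0981 / 0.1797 = 0.546
risk difference = 0.0981 − 0.1797 = -0.082

RR = 0.546; RD = -0.082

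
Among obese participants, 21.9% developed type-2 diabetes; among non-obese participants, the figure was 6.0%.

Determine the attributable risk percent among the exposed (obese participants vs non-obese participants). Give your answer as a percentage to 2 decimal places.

AR% = (0.2190 − 0.0600) / 0.2190 = 0.7260 → 72.60%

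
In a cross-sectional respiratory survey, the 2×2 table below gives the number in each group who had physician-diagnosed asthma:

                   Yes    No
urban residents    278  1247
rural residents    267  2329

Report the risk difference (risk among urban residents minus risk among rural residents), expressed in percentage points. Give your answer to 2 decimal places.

7.94

risk, urban residents = 278/1525 = 0.1823
risk, rural residents = 267/2596 = 0.1029
risk difference = 0.1823 − 0.1029 = 0.0794 → 7.94 percentage points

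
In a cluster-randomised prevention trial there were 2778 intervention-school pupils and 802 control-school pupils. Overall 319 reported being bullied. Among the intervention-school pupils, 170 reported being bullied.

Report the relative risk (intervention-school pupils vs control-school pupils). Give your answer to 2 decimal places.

RR ≈ 0.33

intervention-school pupils without the outcome: 2778 − 170 = 2608
control-school pupils with the outcome: 319 − 170 = 149
control-school pupils without the outcome: 802 − 149 = 653
risk, intervention-school pupils = 170/2778 = 0.0612
risk, control-school pupils = 149/802 = 0.1858
RR = 0.0612 / 0.1858 = 0.33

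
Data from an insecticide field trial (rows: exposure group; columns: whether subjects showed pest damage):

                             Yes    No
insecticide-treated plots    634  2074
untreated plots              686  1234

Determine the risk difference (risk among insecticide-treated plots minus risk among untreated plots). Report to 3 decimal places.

risk, insecticide-treated plots = 634/2708 = 0.2341
risk, untreated plots = 686/1920 = 0.3573
risk difference = 0.2341 − 0.3573 = -0.123

RD ≈ -0.123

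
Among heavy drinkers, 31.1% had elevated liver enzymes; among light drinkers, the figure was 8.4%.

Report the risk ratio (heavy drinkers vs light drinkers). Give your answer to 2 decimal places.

RR = 0.3110 / 0.0840 = 3.70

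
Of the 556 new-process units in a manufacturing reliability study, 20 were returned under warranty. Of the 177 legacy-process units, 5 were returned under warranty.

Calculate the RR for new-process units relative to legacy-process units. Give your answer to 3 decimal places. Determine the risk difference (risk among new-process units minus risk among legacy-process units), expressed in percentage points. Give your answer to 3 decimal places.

RR = 1.273; RD = 0.772

risk, new-process units = 20/556 = 0.03597
risk, legacy-process units = 5/177 = 0.02825
RR = 0.03597 / 0.02825 = 1.273
risk difference = 0.03597 − 0.02825 = 0.00772 → 0.772 percentage points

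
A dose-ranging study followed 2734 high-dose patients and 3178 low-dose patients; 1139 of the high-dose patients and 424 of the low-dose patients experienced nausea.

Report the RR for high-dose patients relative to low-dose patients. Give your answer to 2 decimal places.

risk, high-dose patients = 1139/2734 = 0.4166
risk, low-dose patients = 424/3178 = 0.1334
RR = 0.4166 / 0.1334 = 3.12

3.12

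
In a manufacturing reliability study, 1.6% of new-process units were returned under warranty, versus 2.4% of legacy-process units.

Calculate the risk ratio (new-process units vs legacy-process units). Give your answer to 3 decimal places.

RR = 0.01600 / 0.02400 = 0.667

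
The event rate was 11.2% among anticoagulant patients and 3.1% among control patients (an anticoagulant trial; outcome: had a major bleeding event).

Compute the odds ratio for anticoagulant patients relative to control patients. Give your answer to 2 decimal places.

odds, anticoagulant patients = 0.11200/0.88800 = 0.12613
odds, control patients = 0.03100/0.96900 = 0.03199
OR = 0.12613 / 0.03199 = 3.94

OR ≈ 3.94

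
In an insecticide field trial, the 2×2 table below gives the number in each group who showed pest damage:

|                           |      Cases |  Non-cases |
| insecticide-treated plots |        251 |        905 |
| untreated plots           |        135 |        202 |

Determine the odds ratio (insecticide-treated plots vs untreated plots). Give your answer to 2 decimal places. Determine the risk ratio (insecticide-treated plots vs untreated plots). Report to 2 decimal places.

OR = (251 × 202) / (905 × 135) = 50702/122175 ≈ 0.41
risk, insecticide-treated plots = 251/1156 = 0.2171
risk, untreated plots = 135/337 = 0.4006
RR = 0.2171 / 0.4006 = 0.54

OR = 0.41; RR = 0.54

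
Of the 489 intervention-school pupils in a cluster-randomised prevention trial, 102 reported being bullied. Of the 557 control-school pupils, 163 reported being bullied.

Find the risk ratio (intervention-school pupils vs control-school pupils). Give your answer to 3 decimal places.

0.713

risk, intervention-school pupils = 102/489 = 0.2086
risk, control-school pupils = 163/557 = 0.2926
RR = 0.2086 / 0.2926 = 0.713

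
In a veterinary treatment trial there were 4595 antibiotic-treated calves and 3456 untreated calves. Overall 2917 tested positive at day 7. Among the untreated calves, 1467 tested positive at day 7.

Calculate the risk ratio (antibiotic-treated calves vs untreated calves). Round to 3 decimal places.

antibiotic-treated calves with the outcome: 2917 − 1467 = 1450
antibiotic-treated calves without the outcome: 4595 − 1450 = 3145
untreated calves without the outcome: 3456 − 1467 = 1989
risk, antibiotic-treated calves = 1450/4595 = 0.3156
risk, untreated calves = 1467/3456 = 0.4245
RR = 0.3156 / 0.4245 = 0.743

RR ≈ 0.743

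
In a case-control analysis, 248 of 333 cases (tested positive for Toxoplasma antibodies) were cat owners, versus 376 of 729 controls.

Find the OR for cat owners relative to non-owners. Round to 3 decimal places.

OR = (248 × 353) / (376 × 85) = 87544/31960 ≈ 2.739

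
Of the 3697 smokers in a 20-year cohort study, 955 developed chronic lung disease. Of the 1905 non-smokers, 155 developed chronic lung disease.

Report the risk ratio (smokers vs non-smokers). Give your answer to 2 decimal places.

RR = 3.17

risk, smokers = 955/3697 = 0.2583
risk, non-smokers = 155/1905 = 0.0814
RR = 0.2583 / 0.0814 = 3.17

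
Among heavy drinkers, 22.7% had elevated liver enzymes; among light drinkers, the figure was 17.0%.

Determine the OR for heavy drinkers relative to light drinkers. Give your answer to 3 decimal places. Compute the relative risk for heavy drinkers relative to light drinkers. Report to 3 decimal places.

OR = 1.434; RR = 1.335

odds, heavy drinkers = 0.2270/0.7730 = 0.2937
odds, light drinkers = 0.1700/0.8300 = 0.2048
OR = 0.2937 / 0.2048 = 1.434
RR = 0.2270 / 0.1700 = 1.335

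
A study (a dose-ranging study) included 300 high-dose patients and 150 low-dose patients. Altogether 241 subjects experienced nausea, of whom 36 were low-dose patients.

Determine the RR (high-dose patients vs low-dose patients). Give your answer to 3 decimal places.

high-dose patients with the outcome: 241 − 36 = 205
high-dose patients without the outcome: 300 − 205 = 95
low-dose patients without the outcome: 150 − 36 = 114
risk, high-dose patients = 205/300 = 0.6833
risk, low-dose patients = 36/150 = 0.2400
RR = 0.6833 / 0.2400 = 2.847

RR = 2.847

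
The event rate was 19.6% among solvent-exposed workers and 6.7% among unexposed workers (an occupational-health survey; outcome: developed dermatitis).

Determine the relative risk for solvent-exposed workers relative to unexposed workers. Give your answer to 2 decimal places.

RR = 0.1960 / 0.0670 = 2.93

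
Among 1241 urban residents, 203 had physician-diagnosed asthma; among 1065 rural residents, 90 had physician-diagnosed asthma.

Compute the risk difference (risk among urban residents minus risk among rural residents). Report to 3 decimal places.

risk, urban residents = 203/1241 = 0.1636
risk, rural residents = 90/1065 = 0.0845
risk difference = 0.1636 − 0.0845 = 0.079

RD: 0.079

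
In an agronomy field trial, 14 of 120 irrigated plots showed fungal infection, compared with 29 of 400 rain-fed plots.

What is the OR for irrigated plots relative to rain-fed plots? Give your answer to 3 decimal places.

OR = (14 × 371) / (106 × 29) = 5194/3074 ≈ 1.690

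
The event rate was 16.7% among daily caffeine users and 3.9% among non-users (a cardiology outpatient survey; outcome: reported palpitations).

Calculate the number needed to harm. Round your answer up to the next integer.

absolute risk difference = 0.128000
1 / 0.128000 = 7.812 → round up → 8

NNH = 8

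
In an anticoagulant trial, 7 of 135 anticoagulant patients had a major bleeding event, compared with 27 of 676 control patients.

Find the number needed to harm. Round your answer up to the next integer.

risk, anticoagulant patients = 7/135 = 0.051852
risk, control patients = 27/676 = 0.039941
absolute risk difference = 0.011911
1 / 0.011911 = 83.956 → round up → 84

NNH ≈ 84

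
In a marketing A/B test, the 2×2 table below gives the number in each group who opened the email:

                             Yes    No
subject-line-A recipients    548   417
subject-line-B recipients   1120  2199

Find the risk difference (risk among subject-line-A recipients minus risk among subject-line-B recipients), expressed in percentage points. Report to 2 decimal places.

risk, subject-line-A recipients = 548/965 = 0.5679
risk, subject-line-B recipients = 1120/3319 = 0.3375
risk difference = 0.5679 − 0.3375 = 0.2304 → 23.04 percentage points

RD: 23.04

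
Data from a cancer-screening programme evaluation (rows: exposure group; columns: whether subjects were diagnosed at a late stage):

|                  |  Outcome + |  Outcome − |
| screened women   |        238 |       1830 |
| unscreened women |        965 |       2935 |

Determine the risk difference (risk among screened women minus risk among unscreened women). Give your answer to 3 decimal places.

risk, screened women = 238/2068 = 0.1151
risk, unscreened women = 965/3900 = 0.2474
risk difference = 0.1151 − 0.2474 = -0.132

RD = -0.132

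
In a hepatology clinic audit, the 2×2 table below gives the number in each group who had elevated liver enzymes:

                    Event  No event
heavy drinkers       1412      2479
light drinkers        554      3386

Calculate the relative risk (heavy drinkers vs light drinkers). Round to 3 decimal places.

risk, heavy drinkers = 1412/3891 = 0.3629
risk, light drinkers = 554/3940 = 0.1406
RR = 0.3629 / 0.1406 = 2.581

RR = 2.581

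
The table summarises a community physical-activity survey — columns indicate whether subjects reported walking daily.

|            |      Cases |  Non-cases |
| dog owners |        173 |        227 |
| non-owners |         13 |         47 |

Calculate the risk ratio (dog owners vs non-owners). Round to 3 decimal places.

risk, dog owners = 173/400 = 0.4325
risk, non-owners = 13/60 = 0.2167
RR = 0.4325 / 0.2167 = 1.996

RR: 1.996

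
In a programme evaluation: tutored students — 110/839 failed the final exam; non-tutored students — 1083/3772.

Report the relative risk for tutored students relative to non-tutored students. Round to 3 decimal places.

0.457

risk, tutored students = 110/839 = 0.1311
risk, non-tutored students = 1083/3772 = 0.2871
RR = 0.1311 / 0.2871 = 0.457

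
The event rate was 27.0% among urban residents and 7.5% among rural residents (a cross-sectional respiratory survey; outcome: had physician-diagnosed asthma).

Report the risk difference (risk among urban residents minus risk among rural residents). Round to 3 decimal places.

risk difference = 0.2700 − 0.0750 = 0.195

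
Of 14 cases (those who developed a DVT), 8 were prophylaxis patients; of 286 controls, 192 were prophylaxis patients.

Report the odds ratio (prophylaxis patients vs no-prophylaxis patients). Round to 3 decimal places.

OR ≈ 0.653

odds, prophylaxis patients = 8/192 = 0.04167
odds, no-prophylaxis patients = 6/94 = 0.06383
OR = 0.04167 / 0.06383 = 0.653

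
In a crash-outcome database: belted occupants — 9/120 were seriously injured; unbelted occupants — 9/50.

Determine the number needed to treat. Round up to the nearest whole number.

NNT = 10

risk, belted occupants = 9/120 = 0.075000
risk, unbelted occupants = 9/50 = 0.180000
absolute risk difference = 0.105000
1 / 0.105000 = 9.524 → round up → 10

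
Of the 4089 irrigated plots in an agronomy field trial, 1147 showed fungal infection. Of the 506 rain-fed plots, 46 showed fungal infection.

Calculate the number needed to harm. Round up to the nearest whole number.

6

risk, irrigated plots = 1147/4089 = 0.280509
risk, rain-fed plots = 46/506 = 0.090909
absolute risk difference = 0.189600
1 / 0.189600 = 5.274 → round up → 6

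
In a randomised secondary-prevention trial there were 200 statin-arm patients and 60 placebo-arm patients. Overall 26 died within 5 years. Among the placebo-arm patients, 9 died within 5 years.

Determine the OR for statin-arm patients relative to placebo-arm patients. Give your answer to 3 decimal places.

0.526

statin-arm patients with the outcome: 26 − 9 = 17
statin-arm patients without the outcome: 200 − 17 = 183
placebo-arm patients without the outcome: 60 − 9 = 51
OR = (17 × 51) / (183 × 9) = 867/1647 ≈ 0.526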